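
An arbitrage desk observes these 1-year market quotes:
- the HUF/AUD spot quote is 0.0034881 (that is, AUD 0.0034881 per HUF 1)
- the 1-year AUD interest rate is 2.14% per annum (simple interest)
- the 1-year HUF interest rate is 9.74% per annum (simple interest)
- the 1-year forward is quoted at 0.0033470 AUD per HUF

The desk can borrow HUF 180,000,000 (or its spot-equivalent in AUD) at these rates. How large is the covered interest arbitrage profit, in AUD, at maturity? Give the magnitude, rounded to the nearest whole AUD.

AUD 19,845

T = 1 year.
Keep in HUF, deliver into the forward: 180,000,000·1.097400·0.0033470 = AUD 661,139.60.
Swap to AUD now, deposit: 180,000,000·0.0034881·1.021400 = AUD 641,294.16.
The quoted forward overvalues HUF, so borrow AUD, buy HUF at spot, deposit the HUF at 9.74%, and sell the proceeds forward at 0.0033470.
Arbitrage profit = |661,139.60 − 641,294.16| = AUD 19,845.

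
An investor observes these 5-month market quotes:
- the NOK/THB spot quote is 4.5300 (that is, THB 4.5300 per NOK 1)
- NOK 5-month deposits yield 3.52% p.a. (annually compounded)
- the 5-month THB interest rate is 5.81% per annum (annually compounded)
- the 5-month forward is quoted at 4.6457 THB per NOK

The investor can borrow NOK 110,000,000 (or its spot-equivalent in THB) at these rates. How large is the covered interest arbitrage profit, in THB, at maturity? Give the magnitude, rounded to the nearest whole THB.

T = 5/12 years.
Route A — deposit NOK, sell forward: 110,000,000 × 1.01451882426 × 4.6457 = THB 518,446,511.21.
Route B — convert at spot, deposit THB: 110,000,000 × 4.5300 × 1.02381022902 = THB 510,164,637.12.
The quoted forward overvalues NOK, so borrow THB, buy NOK at spot, deposit the NOK at 3.52%, and sell the proceeds forward at 4.6457.
Profit = 518,446,511.21 − 510,164,637.12 = THB 8,281,874.

THB 8,281,874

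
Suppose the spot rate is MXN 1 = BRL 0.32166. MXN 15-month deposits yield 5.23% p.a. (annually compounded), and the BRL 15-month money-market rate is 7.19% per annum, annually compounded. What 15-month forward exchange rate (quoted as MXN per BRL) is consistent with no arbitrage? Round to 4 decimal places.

T = 15/12 years.
BRL accumulates by (1 + 0.0719)^(15/12) = 1.0906687.
MXN growth factor: (1 + 0.0523)^(15/12) = 1.0657969.
CIP: F = S · (grow BRL)/(grow MXN) = 0.32166 × 1.0906687/1.0657969 = 0.3291664 BRL per MXN.
Invert for MXN per BRL: 1 / 0.3291664 = 3.0380.

3.0380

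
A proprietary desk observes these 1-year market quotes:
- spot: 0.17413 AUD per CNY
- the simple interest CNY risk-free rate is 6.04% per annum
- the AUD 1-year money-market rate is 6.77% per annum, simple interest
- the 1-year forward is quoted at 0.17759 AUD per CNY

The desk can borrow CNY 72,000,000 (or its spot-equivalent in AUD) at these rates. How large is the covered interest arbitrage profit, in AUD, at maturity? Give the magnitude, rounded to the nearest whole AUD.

T = 1 year.
Keep in CNY, deliver into the forward: 72,000,000·1.060400·0.17759 = AUD 13,558,783.39.
Swap to AUD now, deposit: 72,000,000·0.17413·1.067700 = AUD 13,386,139.27.
The quoted forward overvalues CNY, so borrow AUD, buy CNY at spot, deposit the CNY at 6.04%, and sell the proceeds forward at 0.17759.
Arbitrage profit = |13,558,783.39 − 13,386,139.27| = AUD 172,644.

AUD 172,644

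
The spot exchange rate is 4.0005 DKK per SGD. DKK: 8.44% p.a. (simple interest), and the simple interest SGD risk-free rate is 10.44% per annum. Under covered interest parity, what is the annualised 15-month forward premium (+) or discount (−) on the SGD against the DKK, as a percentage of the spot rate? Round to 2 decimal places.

-1.77%

T = 15/12 years.
CIP forward (DKK per SGD) = 4.0005 × 1.105500/1.130500 = 3.9120325.
(F − S)/S ÷ T = (3.9120325 − 4.0005)/4.0005/(15/12) = -0.017691 → -1.77%.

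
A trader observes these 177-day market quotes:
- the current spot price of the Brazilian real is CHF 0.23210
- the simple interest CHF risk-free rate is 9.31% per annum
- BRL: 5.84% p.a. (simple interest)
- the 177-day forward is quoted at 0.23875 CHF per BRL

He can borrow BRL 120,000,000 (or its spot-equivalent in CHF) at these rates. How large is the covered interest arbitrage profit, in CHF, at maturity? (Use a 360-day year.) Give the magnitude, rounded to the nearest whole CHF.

CHF 345,735

T = 177/360 years.
Keep in BRL, deliver into the forward: 120,000,000·1.0287133333·0.23875 = CHF 29,472,637.00.
Swap to CHF now, deposit: 120,000,000·0.23210·1.0457741667 = CHF 29,126,902.09.
The quoted forward overvalues BRL, so borrow CHF, buy BRL at spot, deposit the BRL at 5.84%, and sell the proceeds forward at 0.23875.
Arbitrage profit = |29,472,637.00 − 29,126,902.09| = CHF 345,735.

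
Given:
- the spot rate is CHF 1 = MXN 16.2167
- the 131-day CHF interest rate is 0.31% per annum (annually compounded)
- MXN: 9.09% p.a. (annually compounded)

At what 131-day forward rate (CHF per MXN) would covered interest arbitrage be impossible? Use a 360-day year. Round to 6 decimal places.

T = 131/360 years.
MXN growth factor: (1 + 0.0909)^(131/360) = 1.0321659.
CHF growth factor: (1 + 0.0031)^(131/360) = 1.0011269.
CIP: F = S · (grow MXN)/(grow CHF) = 16.2167 × 1.0321659/1.0011269 = 16.71948 MXN per CHF.
Invert for CHF per MXN: 1 / 16.71948 = 0.059810.

0.059810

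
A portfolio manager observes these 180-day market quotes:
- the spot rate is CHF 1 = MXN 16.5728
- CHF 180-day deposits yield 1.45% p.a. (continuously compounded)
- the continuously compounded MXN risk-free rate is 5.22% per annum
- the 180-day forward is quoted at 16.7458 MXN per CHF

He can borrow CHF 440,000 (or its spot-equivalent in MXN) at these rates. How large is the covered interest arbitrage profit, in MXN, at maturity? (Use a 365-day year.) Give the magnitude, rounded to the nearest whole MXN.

T = 180/365 years.
Keep in CHF, deliver into the forward: 440,000·1.007176312·16.7458 = MXN 7,421,028.16.
Swap to MXN now, deposit: 440,000·16.5728·1.026076665 = MXN 7,482,183.88.
The quoted forward undervalues CHF, so borrow CHF, convert to MXN at spot, deposit the MXN at 5.22%, and buy CHF forward at 16.7458 to cover the loan.
Arbitrage profit = |7,421,028.16 − 7,482,183.88| = MXN 61,156.

MXN 61,156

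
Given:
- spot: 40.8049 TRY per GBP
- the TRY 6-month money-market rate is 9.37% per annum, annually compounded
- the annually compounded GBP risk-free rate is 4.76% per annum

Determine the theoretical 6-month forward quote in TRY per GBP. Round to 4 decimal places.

41.6931

T = 6/12 years.
TRY accumulates by (1 + 0.0937)^(6/12) = 1.04580113.
GBP growth factor: (1 + 0.0476)^(6/12) = 1.02352333.
Forward (TRY per GBP) = 40.8049 × 1.04580113 / 1.02352333 = 41.693051.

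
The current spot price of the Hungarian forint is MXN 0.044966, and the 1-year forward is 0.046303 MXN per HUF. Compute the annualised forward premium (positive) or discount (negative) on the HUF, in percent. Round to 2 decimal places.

T = 1 year.
Period premium: (0.046303 − 0.044966)/0.044966 = 0.0297336.
Annualise by dividing by T: 0.0297336 / 1 = 0.029734 → 2.97%.

+2.97%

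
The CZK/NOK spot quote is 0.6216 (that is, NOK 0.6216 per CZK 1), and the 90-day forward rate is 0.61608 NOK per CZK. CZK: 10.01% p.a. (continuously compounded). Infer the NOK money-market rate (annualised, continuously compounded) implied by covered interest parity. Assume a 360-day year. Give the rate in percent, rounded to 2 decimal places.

6.44%

T = 90/360 years.
CIP gives F = S · g_NOK/g_CZK, so g_NOK/g_CZK = 0.61608/0.6216 = 0.9911197.
The CZK side grows by e^(0.1001×90/360) = 1.0253408.
That pins the NOK growth at 1.0162355.
Take logs: ln 1.0162355 / (90/360) = 0.064420, so 6.44%.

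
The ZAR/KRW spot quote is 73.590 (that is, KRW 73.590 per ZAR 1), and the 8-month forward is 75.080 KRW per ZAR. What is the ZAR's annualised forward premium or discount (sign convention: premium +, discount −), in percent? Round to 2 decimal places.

+3.04%

T = 8/12 years.
ZAR trades forward at +2.02473% vs spot over the period.
×(1/T) gives 3.04% p.a.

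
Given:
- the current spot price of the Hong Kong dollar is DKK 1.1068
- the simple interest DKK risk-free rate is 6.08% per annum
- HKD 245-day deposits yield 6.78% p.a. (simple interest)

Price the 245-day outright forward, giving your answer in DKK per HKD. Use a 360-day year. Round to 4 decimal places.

1.1018

T = 245/360 years.
Growth of 1 DKK over T: 1 + 0.0608×245/360 = 1.0413778.
HKD growth factor: 1 + 0.0678×245/360 = 1.0461417.
So F = 1.1068 × 1.0413778 / 1.0461417 = 1.101760 (DKK/HKD).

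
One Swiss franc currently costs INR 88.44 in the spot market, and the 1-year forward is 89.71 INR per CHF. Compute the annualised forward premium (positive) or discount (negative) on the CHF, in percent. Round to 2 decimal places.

T = 1 year.
(F − S)/S = (89.71 − 88.44)/88.44 = 0.0143600.
Per annum: 0.0143600 / 1 = 0.014360 = 1.44%.

+1.44%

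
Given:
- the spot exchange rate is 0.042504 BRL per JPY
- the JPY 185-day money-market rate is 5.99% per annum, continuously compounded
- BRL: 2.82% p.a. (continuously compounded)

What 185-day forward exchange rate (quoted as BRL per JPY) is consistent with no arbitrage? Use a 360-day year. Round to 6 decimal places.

0.041817

T = 185/360 years.
BRL growth factor: e^(0.0282×185/360) = 1.0145972.
JPY growth factor: e^(0.0599×185/360) = 1.0312606.
CIP: F = S · (grow BRL)/(grow JPY) = 0.042504 × 1.0145972/1.0312606 = 0.04181721 BRL per JPY.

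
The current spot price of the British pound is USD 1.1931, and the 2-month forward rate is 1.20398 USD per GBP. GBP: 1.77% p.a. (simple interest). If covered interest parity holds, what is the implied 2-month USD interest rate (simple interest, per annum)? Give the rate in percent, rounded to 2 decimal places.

7.26%

T = 2/12 years.
F/S = 1.20398/1.1931 = 1.0091191 = (growth of USD) / (growth of GBP).
GBP growth factor: 1 + 0.0177×2/12 = 1.002950.
Hence g_USD = 1.012096.
r = (1.012096 − 1)/(2/12) = 0.072576 → 7.26%.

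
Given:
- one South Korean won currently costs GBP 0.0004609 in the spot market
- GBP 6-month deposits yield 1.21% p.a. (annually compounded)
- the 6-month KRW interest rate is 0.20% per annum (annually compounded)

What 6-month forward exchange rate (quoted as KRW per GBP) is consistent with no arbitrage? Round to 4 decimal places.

T = 6/12 years.
Growth of 1 GBP over T: (1 + 0.0121)^(6/12) = 1.0060318086.
Growth of 1 KRW over T: (1 + 0.0020)^(6/12) = 1.0009995005.
So F = 0.0004609 × 1.0060318086 / 1.0009995005 = 0.0004632170749 (GBP/KRW).
Invert for KRW per GBP: 1 / 0.0004632170749 = 2158.8151.

2158.8151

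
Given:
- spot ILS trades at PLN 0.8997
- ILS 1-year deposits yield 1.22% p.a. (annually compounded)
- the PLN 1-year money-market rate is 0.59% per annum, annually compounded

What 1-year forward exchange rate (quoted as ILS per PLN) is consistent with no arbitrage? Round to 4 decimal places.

1.1184

T = 1 year.
Growth of 1 PLN over T: (1 + 0.0059)^1 = 1.005900.
ILS accumulates by (1 + 0.0122)^1 = 1.012200.
Forward (PLN per ILS) = 0.8997 × 1.005900 / 1.012200 = 0.8941002.
Quoted the other way: 1/0.8941002 = 1.1184 ILS per PLN.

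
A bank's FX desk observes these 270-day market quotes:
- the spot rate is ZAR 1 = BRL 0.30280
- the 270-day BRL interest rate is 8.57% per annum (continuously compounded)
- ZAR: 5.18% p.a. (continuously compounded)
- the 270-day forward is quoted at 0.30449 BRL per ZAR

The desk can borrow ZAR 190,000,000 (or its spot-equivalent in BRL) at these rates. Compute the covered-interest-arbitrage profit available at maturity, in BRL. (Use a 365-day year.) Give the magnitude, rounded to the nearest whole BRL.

T = 270/365 years.
Route A — deposit ZAR, sell forward: 190,000,000 × 1.0390614027 × 0.30449 = BRL 60,112,923.24.
Route B — convert at spot, deposit BRL: 190,000,000 × 0.30280 × 1.0654470971 = BRL 61,297,302.39.
The quoted forward undervalues ZAR, so borrow ZAR, convert to BRL at spot, deposit the BRL at 8.57%, and buy ZAR forward at 0.30449 to cover the loan.
The gap between the two covered legs is BRL 1,184,379.

BRL 1,184,379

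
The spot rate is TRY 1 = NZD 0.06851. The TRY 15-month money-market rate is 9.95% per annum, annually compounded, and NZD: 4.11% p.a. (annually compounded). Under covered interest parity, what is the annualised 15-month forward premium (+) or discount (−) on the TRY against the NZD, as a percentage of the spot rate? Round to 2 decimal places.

-5.28%

T = 15/12 years.
CIP forward (NZD per TRY) = 0.06851 × 1.0516363/1.125885 = 0.06399197.
Annualised premium = (F − S)/S × (1/T) = (0.06399197 − 0.06851)/0.06851 ÷ (15/12) = -5.28%.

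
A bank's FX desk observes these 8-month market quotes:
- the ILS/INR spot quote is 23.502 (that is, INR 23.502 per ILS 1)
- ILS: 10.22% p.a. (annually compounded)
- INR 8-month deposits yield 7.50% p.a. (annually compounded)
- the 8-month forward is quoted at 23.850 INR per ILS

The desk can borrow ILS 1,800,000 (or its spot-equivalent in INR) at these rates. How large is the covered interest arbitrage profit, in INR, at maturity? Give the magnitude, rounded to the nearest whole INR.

T = 8/12 years.
Route A — deposit ILS, sell forward: 1,800,000 × 1.0670225666 × 23.850 = INR 45,807,278.78.
Route B — convert at spot, deposit INR: 1,800,000 × 23.502 × 1.0493949651 = INR 44,393,184.85.
The quoted forward overvalues ILS, so borrow INR, buy ILS at spot, deposit the ILS at 10.22%, and sell the proceeds forward at 23.850.
The gap between the two covered legs is INR 1,414,094.

INR 1,414,094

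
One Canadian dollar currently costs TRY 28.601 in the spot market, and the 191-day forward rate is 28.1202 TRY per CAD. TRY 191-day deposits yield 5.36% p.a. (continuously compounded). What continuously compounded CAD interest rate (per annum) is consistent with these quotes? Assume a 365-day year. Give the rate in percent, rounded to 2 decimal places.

8.60%

T = 191/365 years.
By CIP, F/S equals the TRY-to-CAD growth ratio: 28.1202/28.601 = 0.9831894.
The TRY side grows by e^(0.0536×191/365) = 1.0284453.
So the CAD growth factor = 1.0460297.
r = ln(1.0460297)/(191/365) = 0.085998 → 8.60%.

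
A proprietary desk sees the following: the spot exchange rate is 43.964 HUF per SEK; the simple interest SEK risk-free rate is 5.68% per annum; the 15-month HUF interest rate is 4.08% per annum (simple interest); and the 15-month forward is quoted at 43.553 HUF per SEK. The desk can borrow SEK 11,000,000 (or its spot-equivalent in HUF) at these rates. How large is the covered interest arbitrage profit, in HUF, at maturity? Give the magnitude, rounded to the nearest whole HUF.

HUF 4,830,089

T = 15/12 years.
Keep in SEK, deliver into the forward: 11,000,000·1.071000·43.553 = HUF 513,097,893.00.
Swap to HUF now, deposit: 11,000,000·43.964·1.051000 = HUF 508,267,804.00.
The quoted forward overvalues SEK, so borrow HUF, buy SEK at spot, deposit the SEK at 5.68%, and sell the proceeds forward at 43.553.
The gap between the two covered legs is HUF 4,830,089.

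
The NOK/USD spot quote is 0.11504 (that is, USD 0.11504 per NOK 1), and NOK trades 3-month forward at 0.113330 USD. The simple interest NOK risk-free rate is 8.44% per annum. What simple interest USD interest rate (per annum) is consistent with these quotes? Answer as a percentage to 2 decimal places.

2.37%

T = 3/12 years.
By CIP, F/S equals the USD-to-NOK growth ratio: 0.11333/0.11504 = 0.9851356.
The NOK side grows by 1 + 0.0844×3/12 = 1.021100.
So the USD growth factor = 1.005922.
r = (1.005922 − 1)/(3/12) = 0.023688 → 2.37%.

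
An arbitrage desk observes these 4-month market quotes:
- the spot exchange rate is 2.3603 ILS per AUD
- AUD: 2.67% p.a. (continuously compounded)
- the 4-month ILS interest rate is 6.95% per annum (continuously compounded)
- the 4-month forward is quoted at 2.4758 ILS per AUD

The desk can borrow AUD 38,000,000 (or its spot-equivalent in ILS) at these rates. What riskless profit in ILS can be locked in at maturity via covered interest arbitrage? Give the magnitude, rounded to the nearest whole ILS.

ILS 3,127,947

T = 4/12 years.
Keep in AUD, deliver into the forward: 38,000,000·1.0089397228·2.4758 = ILS 94,921,452.70.
Swap to ILS now, deposit: 38,000,000·2.3603·1.0234370982 = ILS 91,793,506.15.
The quoted forward overvalues AUD, so borrow ILS, buy AUD at spot, deposit the AUD at 2.67%, and sell the proceeds forward at 2.4758.
The gap between the two covered legs is ILS 3,127,947.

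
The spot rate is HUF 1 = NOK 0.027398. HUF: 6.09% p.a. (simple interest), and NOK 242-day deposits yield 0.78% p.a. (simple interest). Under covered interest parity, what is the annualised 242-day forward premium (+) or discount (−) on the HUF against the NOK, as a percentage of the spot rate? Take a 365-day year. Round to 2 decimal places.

T = 242/365 years.
F = S · g_NOK/g_HUF = 0.027398 × 1.0051715/1.0403775 = 0.026470862.
(F − S)/S ÷ T = (0.026470862 − 0.027398)/0.027398/(242/365) = -0.051039 → -5.10%.

-5.10%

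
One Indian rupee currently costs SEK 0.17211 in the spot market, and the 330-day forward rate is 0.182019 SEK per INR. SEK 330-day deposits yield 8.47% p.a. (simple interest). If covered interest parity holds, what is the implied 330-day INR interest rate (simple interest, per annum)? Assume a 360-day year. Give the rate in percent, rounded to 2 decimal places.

T = 330/360 years.
By CIP, F/S equals the SEK-to-INR growth ratio: 0.182019/0.17211 = 1.0575736.
SEK growth factor: 1 + 0.0847×330/360 = 1.0776417.
That pins the INR growth at 1.0189756.
r = (1.0189756 − 1)/(330/360) = 0.020701 → 2.07%.

2.07%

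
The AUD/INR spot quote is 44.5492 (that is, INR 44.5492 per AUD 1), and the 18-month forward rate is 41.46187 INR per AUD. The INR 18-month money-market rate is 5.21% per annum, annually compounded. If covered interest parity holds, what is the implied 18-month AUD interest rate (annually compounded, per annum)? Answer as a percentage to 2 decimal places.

T = 18/12 years.
By CIP, F/S equals the INR-to-AUD growth ratio: 41.46187/44.5492 = 0.9306984.
The INR side grows by (1 + 0.0521)^(18/12) = 1.0791592.
So the AUD growth factor = 1.1595155.
r = 1.1595155^(12/18) − 1 = 0.103700 → 10.37%.

10.37%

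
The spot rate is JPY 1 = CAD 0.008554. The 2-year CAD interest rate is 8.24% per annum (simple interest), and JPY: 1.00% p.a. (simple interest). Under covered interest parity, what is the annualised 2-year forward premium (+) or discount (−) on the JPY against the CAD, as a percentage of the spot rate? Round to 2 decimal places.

+7.10%

T = 2 years.
F = S · g_CAD/g_JPY = 0.008554 × 1.164800/1.020000 = 0.009768333.
(F − S)/S ÷ T = (0.009768333 − 0.008554)/0.008554/2 = 0.070980 → 7.10%.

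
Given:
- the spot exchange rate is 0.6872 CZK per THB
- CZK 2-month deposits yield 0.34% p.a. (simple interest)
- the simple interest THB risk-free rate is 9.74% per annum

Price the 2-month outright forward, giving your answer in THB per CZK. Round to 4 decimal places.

T = 2/12 years.
CZK accumulates by 1 + 0.0034×2/12 = 1.0005667.
Growth of 1 THB over T: 1 + 0.0974×2/12 = 1.0162333.
So F = 0.6872 × 1.0005667 / 1.0162333 = 0.6766059 (CZK/THB).
Quoted the other way: 1/0.6766059 = 1.4780 THB per CZK.

1.4780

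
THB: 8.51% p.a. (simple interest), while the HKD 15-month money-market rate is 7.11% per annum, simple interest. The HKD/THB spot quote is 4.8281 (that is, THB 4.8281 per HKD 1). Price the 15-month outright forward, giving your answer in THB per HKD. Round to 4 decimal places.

4.9057

T = 15/12 years.
THB growth factor: 1 + 0.0851×15/12 = 1.106375.
HKD growth factor: 1 + 0.0711×15/12 = 1.088875.
So F = 4.8281 × 1.106375 / 1.088875 = 4.905695 (THB/HKD).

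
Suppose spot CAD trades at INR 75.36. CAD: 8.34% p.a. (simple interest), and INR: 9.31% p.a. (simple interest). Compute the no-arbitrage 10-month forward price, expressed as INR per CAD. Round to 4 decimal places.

T = 10/12 years.
INR accumulates by 1 + 0.0931×10/12 = 1.07758333.
Growth of 1 CAD over T: 1 + 0.0834×10/12 = 1.069500.
Forward (INR per CAD) = 75.36 × 1.07758333 / 1.069500 = 75.929574.

75.9296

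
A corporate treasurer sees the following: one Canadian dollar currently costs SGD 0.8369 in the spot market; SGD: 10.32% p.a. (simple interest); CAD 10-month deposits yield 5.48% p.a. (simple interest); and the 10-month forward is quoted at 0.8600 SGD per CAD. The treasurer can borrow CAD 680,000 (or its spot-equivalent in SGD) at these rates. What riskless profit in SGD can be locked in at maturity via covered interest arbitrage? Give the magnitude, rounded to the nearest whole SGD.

T = 10/12 years.
Invest the CAD and cover forward: 680,000 × 1.04566667 × 0.8600 = SGD 611,505.87.
Convert at spot and invest in SGD: 680,000 × 0.8369 × 1.086000 = SGD 618,033.91.
The quoted forward undervalues CAD, so borrow CAD, convert to SGD at spot, deposit the SGD at 10.32%, and buy CAD forward at 0.8600 to cover the loan.
Arbitrage profit = |611,505.87 − 618,033.91| = SGD 6,528.

SGD 6,528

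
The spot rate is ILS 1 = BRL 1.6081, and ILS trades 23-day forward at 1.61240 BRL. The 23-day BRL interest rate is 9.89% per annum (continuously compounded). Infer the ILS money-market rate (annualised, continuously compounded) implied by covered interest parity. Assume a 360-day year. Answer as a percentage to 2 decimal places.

T = 23/360 years.
By CIP, F/S equals the BRL-to-ILS growth ratio: 1.6124/1.6081 = 1.0026740.
BRL growth factor: e^(0.0989×23/360) = 1.0063386.
Hence g_ILS = 1.0036548.
Take logs: ln 1.0036548 / (23/360) = 0.057101, so 5.71%.

5.71%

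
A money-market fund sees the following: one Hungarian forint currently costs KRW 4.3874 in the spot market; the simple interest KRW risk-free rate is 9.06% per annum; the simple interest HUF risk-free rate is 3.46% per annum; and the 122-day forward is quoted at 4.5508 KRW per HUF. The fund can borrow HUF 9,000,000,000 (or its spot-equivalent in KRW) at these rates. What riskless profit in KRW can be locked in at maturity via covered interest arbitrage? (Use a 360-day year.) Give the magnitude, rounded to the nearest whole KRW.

KRW 738,475,682

T = 122/360 years.
Route A — deposit HUF, sell forward: 9,000,000,000 × 1.011725555556 × 4.5508 = KRW 41,437,445,924.02.
Route B — convert at spot, deposit KRW: 9,000,000,000 × 4.3874 × 1.030703333333 = KRW 40,698,970,241.99.
The quoted forward overvalues HUF, so borrow KRW, buy HUF at spot, deposit the HUF at 3.46%, and sell the proceeds forward at 4.5508.
The gap between the two covered legs is KRW 738,475,682.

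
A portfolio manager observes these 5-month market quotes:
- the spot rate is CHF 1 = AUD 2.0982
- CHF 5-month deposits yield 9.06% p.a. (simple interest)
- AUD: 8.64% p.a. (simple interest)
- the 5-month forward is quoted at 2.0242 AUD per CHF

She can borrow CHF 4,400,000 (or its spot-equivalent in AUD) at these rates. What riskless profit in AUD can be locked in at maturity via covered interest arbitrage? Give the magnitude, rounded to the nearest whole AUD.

AUD 321,735

T = 5/12 years.
Route A — deposit CHF, sell forward: 4,400,000 × 1.037750 × 2.0242 = AUD 9,242,699.62.
Route B — convert at spot, deposit AUD: 4,400,000 × 2.0982 × 1.036000 = AUD 9,564,434.88.
The quoted forward undervalues CHF, so borrow CHF, convert to AUD at spot, deposit the AUD at 8.64%, and buy CHF forward at 2.0242 to cover the loan.
Arbitrage profit = |9,242,699.62 − 9,564,434.88| = AUD 321,735.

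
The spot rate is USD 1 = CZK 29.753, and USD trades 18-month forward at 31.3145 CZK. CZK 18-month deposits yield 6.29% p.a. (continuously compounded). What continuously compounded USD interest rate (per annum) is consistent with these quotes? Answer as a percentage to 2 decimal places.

T = 18/12 years.
By CIP, F/S equals the CZK-to-USD growth ratio: 31.3145/29.753 = 1.0524821.
CZK growth factor: e^(0.0629×18/12) = 1.0989443.
So the USD growth factor = 1.0441454.
Take logs: ln 1.0441454 / (18/12) = 0.028799, so 2.88%.

2.88%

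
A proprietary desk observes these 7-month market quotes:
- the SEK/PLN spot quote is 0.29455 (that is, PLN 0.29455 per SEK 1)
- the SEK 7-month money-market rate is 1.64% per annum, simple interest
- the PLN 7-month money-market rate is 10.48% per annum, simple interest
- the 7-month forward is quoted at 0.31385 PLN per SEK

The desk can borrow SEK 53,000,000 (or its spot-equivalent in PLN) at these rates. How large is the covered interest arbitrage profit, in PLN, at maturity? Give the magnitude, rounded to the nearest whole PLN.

T = 7/12 years.
Route A — deposit SEK, sell forward: 53,000,000 × 1.0095666667 × 0.31385 = PLN 16,793,182.41.
Route B — convert at spot, deposit PLN: 53,000,000 × 0.29455 × 1.0611333333 = PLN 16,565,511.64.
The quoted forward overvalues SEK, so borrow PLN, buy SEK at spot, deposit the SEK at 1.64%, and sell the proceeds forward at 0.31385.
The gap between the two covered legs is PLN 227,671.

PLN 227,671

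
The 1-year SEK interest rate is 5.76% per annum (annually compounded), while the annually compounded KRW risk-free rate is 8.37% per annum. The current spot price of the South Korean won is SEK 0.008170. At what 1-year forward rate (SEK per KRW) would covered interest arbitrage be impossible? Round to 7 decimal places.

0.0079732

T = 1 year.
SEK accumulates by (1 + 0.0576)^1 = 1.057600.
KRW growth factor: (1 + 0.0837)^1 = 1.083700.
So F = 0.00817 × 1.057600 / 1.083700 = 0.007973232 (SEK/KRW).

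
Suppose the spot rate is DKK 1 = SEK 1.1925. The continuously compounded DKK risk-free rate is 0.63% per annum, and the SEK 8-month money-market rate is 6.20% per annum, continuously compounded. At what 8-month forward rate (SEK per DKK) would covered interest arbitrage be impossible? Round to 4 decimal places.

1.2376

T = 8/12 years.
SEK growth factor: e^(0.0620×8/12) = 1.0421994.
DKK growth factor: e^(0.0063×8/12) = 1.0042088.
Forward (SEK per DKK) = 1.1925 × 1.0421994 / 1.0042088 = 1.237614.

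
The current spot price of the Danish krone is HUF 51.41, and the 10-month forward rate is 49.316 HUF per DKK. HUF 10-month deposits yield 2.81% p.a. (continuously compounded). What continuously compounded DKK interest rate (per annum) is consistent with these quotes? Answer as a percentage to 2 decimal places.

7.80%

T = 10/12 years.
By CIP, F/S equals the HUF-to-DKK growth ratio: 49.316/51.41 = 0.9592686.
HUF growth factor: e^(0.0281×10/12) = 1.023693.
So the DKK growth factor = 1.0671599.
r = ln(1.0671599)/(10/12) = 0.078001 → 7.80%.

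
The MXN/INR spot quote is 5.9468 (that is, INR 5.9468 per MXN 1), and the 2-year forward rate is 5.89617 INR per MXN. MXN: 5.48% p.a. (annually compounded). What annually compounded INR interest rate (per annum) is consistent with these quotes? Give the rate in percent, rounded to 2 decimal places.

5.03%

T = 2 years.
By CIP, F/S equals the INR-to-MXN growth ratio: 5.89617/5.9468 = 0.9914862.
MXN growth factor: (1 + 0.0548)^2 = 1.112603.
Hence g_INR = 1.1031305.
Annualise: 1.1031305^(1/2) − 1 = 0.050300 = 5.03%.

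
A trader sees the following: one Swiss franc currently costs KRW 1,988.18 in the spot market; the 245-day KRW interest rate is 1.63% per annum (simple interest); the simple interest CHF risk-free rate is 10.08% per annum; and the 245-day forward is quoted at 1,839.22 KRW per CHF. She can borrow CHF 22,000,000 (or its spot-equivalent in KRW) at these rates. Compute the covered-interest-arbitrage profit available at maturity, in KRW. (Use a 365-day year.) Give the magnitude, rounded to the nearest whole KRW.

KRW 1,017,956,256

T = 245/365 years.
Keep in CHF, deliver into the forward: 22,000,000·1.067660273973·1839.22 = KRW 43,200,566,840.13.
Swap to KRW now, deposit: 22,000,000·1988.18·1.01094109589 = KRW 44,218,523,096.58.
The quoted forward undervalues CHF, so borrow CHF, convert to KRW at spot, deposit the KRW at 1.63%, and buy CHF forward at 1,839.22 to cover the loan.
Profit = 44,218,523,096.58 − 43,200,566,840.13 = KRW 1,017,956,256.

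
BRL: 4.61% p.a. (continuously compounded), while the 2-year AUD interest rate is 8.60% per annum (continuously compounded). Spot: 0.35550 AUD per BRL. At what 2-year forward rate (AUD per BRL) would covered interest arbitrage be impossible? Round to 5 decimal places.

T = 2 years.
Growth of 1 AUD over T: e^(0.0860×2) = 1.1876778.
BRL accumulates by e^(0.0461×2) = 1.0965841.
So F = 0.3555 × 1.1876778 / 1.0965841 = 0.3850315 (AUD/BRL).

0.38503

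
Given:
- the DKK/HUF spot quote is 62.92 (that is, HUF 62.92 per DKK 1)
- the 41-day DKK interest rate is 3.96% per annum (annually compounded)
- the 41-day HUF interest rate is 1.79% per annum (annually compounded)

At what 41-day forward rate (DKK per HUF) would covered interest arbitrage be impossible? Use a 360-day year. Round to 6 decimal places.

0.015931

T = 41/360 years.
HUF growth factor: (1 + 0.0179)^(41/360) = 1.0020226.
DKK accumulates by (1 + 0.0396)^(41/360) = 1.0044328.
CIP: F = S · (grow HUF)/(grow DKK) = 62.92 × 1.0020226/1.0044328 = 62.76902 HUF per DKK.
Invert for DKK per HUF: 1 / 62.76902 = 0.015931.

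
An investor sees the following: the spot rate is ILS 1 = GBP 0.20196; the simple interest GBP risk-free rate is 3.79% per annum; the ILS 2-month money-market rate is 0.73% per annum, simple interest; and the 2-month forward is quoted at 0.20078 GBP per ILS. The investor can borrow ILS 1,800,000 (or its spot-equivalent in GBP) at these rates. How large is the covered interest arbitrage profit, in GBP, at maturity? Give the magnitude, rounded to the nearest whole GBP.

GBP 3,981

T = 2/12 years.
Keep in ILS, deliver into the forward: 1,800,000·1.00121667·0.20078 = GBP 361,843.71.
Swap to GBP now, deposit: 1,800,000·0.20196·1.00631667 = GBP 365,824.29.
The quoted forward undervalues ILS, so borrow ILS, convert to GBP at spot, deposit the GBP at 3.79%, and buy ILS forward at 0.20078 to cover the loan.
Profit = 365,824.29 − 361,843.71 = GBP 3,981.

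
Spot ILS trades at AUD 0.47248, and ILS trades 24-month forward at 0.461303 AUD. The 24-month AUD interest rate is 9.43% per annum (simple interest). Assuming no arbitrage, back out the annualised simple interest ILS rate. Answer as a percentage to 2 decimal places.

10.87%

T = 2 years.
By CIP, F/S equals the AUD-to-ILS growth ratio: 0.461303/0.47248 = 0.9763440.
AUD growth factor: 1 + 0.0943×2 = 1.188600.
So the ILS growth factor = 1.2173988.
(1.2173988 − 1)/T = 0.108699, i.e. 10.87%.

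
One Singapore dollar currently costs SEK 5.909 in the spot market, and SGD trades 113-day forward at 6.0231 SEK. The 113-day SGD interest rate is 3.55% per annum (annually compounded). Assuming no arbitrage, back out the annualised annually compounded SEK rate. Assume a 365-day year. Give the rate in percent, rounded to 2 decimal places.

10.15%

T = 113/365 years.
By CIP, F/S equals the SEK-to-SGD growth ratio: 6.0231/5.909 = 1.0193095.
The SGD side grows by (1 + 0.0355)^(113/365) = 1.0108584.
That pins the SEK growth at 1.0303776.
r = 1.0303776^(365/113) − 1 = 0.101487 → 10.15%.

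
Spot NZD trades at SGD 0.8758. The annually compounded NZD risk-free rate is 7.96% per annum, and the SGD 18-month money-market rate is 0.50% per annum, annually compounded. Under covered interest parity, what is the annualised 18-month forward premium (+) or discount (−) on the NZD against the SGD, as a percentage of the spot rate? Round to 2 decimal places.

-6.79%

T = 18/12 years.
No-arbitrage forward: 0.8758 × 1.0075094 / 1.1217454 = 0.7866105 SGD/NZD.
Annualised premium = (F − S)/S × (1/T) = (0.7866105 − 0.8758)/0.8758 ÷ (18/12) = -6.79%.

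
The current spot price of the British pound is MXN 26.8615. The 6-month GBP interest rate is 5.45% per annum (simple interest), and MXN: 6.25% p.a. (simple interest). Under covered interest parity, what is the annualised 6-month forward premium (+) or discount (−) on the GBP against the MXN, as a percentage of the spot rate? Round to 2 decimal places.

T = 6/12 years.
No-arbitrage forward: 26.8615 × 1.031250 / 1.027250 = 26.9660958 MXN/GBP.
(F − S)/S ÷ T = (26.9660958 − 26.8615)/26.8615/(6/12) = 0.007788 → 0.78%.

+0.78%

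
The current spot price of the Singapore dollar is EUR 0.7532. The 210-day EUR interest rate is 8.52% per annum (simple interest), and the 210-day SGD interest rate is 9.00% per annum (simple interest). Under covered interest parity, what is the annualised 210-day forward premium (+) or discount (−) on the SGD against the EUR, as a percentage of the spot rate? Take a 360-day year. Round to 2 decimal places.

-0.46%

T = 210/360 years.
CIP forward (EUR per SGD) = 0.7532 × 1.049700/1.052500 = 0.7511962.
Annualised premium = (F − S)/S × (1/T) = (0.7511962 − 0.7532)/0.7532 ÷ (210/360) = -0.46%.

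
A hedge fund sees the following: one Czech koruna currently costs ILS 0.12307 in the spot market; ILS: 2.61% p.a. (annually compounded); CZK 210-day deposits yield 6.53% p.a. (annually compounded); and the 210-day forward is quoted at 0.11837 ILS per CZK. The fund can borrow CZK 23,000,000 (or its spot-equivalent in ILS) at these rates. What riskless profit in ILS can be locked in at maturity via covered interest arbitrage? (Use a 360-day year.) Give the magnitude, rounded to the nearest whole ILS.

T = 210/360 years.
Route A — deposit CZK, sell forward: 23,000,000 × 1.037588837 × 0.11837 = ILS 2,824,845.98.
Route B — convert at spot, deposit ILS: 23,000,000 × 0.12307 × 1.015143219 = ILS 2,873,474.55.
The quoted forward undervalues CZK, so borrow CZK, convert to ILS at spot, deposit the ILS at 2.61%, and buy CZK forward at 0.11837 to cover the loan.
Profit = 2,873,474.55 − 2,824,845.98 = ILS 48,629.

ILS 48,629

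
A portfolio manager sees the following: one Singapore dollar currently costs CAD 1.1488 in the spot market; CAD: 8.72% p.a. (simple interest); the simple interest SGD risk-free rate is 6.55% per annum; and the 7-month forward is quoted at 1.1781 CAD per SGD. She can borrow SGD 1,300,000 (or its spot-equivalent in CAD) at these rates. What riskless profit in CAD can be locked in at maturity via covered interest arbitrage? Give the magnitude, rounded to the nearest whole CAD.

T = 7/12 years.
Route A — deposit SGD, sell forward: 1,300,000 × 1.038208333 × 1.1781 = CAD 1,590,047.21.
Route B — convert at spot, deposit CAD: 1,300,000 × 1.1488 × 1.050866667 = CAD 1,569,406.32.
The quoted forward overvalues SGD, so borrow CAD, buy SGD at spot, deposit the SGD at 6.55%, and sell the proceeds forward at 1.1781.
Profit = 1,590,047.21 − 1,569,406.32 = CAD 20,641.

CAD 20,641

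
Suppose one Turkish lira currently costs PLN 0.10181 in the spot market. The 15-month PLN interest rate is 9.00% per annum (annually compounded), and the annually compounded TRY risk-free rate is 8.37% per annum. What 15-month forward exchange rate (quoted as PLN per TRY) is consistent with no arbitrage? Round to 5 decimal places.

T = 15/12 years.
PLN accumulates by (1 + 0.0900)^(15/12) = 1.1137382.
TRY growth factor: (1 + 0.0837)^(15/12) = 1.1056975.
CIP: F = S · (grow PLN)/(grow TRY) = 0.10181 × 1.1137382/1.1056975 = 0.1025504 PLN per TRY.

0.10255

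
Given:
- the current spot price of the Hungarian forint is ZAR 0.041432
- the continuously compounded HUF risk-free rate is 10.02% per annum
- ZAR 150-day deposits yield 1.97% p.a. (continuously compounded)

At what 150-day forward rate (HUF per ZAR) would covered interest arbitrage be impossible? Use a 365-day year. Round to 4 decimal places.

T = 150/365 years.
ZAR accumulates by e^(0.0197×150/365) = 1.00812875.
HUF growth factor: e^(0.1002×150/365) = 1.04203766.
Forward (ZAR per HUF) = 0.041432 × 1.00812875 / 1.04203766 = 0.040083763.
Invert for HUF per ZAR: 1 / 0.040083763 = 24.9478.

24.9478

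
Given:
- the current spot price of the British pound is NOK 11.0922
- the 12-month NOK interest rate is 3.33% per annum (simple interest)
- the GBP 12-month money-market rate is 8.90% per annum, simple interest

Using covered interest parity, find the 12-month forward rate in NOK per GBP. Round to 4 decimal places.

10.5249

T = 1 year.
NOK growth factor: 1 + 0.0333×1 = 1.033300.
Growth of 1 GBP over T: 1 + 0.0890×1 = 1.089000.
So F = 11.0922 × 1.033300 / 1.089000 = 10.524858 (NOK/GBP).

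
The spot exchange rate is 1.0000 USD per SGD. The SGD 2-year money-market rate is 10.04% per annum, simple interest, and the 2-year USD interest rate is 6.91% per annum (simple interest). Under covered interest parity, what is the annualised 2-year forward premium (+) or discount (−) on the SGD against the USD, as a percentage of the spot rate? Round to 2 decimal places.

T = 2 years.
CIP forward (USD per SGD) = 1.0 × 1.138200/1.200800 = 0.9478681.
Annualised premium = (F − S)/S × (1/T) = (0.9478681 − 1.0)/1.0 ÷ 2 = -2.61%.

-2.61%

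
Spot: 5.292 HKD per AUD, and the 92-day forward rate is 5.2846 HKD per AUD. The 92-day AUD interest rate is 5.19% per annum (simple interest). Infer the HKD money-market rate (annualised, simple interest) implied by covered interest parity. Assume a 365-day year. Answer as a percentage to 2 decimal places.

T = 92/365 years.
By CIP, F/S equals the HKD-to-AUD growth ratio: 5.2846/5.292 = 0.9986017.
AUD growth factor: 1 + 0.0519×92/365 = 1.0130816.
Hence g_HKD = 1.011665.
r = (1.011665 − 1)/(92/365) = 0.046280 → 4.63%.

4.63%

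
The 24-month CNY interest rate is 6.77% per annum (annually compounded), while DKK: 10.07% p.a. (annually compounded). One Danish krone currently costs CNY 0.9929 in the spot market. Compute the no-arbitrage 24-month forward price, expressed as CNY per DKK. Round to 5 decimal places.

T = 2 years.
Growth of 1 CNY over T: (1 + 0.0677)^2 = 1.1399833.
DKK accumulates by (1 + 0.1007)^2 = 1.2115405.
So F = 0.9929 × 1.1399833 / 1.2115405 = 0.9342564 (CNY/DKK).

0.93426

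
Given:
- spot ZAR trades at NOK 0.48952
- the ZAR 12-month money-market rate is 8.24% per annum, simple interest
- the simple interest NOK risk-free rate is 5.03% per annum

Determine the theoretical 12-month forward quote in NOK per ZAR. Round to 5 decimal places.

T = 1 year.
NOK accumulates by 1 + 0.0503×1 = 1.050300.
ZAR growth factor: 1 + 0.0824×1 = 1.082400.
So F = 0.48952 × 1.050300 / 1.082400 = 0.4750026 (NOK/ZAR).

0.47500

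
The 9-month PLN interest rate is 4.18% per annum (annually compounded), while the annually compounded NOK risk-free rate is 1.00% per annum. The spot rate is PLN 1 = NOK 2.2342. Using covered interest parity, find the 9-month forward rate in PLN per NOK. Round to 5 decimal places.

T = 9/12 years.
NOK growth factor: (1 + 0.0100)^(9/12) = 1.0074907.
PLN accumulates by (1 + 0.0418)^(9/12) = 1.031189.
CIP: F = S · (grow NOK)/(grow PLN) = 2.2342 × 1.0074907/1.031189 = 2.182855 NOK per PLN.
Quoted the other way: 1/2.182855 = 0.45812 PLN per NOK.

0.45812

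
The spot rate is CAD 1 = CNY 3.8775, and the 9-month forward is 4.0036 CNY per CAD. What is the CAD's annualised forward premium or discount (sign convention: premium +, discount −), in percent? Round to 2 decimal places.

T = 9/12 years.
(F − S)/S = (4.0036 − 3.8775)/3.8775 = 0.0325210.
Annualise by dividing by T: 0.0325210 / (9/12) = 0.043361 → 4.34%.

+4.34%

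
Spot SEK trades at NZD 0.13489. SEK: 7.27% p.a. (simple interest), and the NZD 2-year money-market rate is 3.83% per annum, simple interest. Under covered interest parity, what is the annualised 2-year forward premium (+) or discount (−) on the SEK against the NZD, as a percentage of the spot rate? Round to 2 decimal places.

T = 2 years.
No-arbitrage forward: 0.13489 × 1.076600 / 1.145400 = 0.12678765 NZD/SEK.
Annualised premium = (F − S)/S × (1/T) = (0.12678765 − 0.13489)/0.13489 ÷ 2 = -3.00%.

-3.00%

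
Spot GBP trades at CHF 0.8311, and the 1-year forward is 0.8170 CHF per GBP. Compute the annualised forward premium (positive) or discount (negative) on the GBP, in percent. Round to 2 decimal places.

-1.70%

T = 1 year.
GBP trades forward at -1.69655% vs spot over the period.
×(1/T) gives -1.70% p.a.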